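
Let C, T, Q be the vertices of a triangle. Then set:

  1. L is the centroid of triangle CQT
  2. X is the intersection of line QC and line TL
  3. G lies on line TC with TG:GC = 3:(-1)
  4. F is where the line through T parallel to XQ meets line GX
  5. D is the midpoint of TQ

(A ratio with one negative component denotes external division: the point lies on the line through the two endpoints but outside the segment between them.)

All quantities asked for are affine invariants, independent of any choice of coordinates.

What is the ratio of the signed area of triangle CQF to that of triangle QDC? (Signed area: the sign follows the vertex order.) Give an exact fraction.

Set C = (0, 0), T = (1, 0), Q = (0, 1); any affine frame gives the same invariant.
1. L is the centroid of triangle CQT ⇒ L = (1/3, 1/3)
2. X is the intersection of line QC and line TL ⇒ X = (0, 1/2)
3. G lies on line TC with TG:GC = 3:(-1) ⇒ G = (-1/2, 0)
4. F is where the line through T parallel to XQ meets line GX ⇒ F = (1, 3/2)
5. D is the midpoint of TQ ⇒ D = (1/2, 1/2)
2·[CQF] = -1, 2·[QDC] = -1/2
[CQF]:[QDC] = -1:-1/2 = 2

[CQF]:[QDC] = 2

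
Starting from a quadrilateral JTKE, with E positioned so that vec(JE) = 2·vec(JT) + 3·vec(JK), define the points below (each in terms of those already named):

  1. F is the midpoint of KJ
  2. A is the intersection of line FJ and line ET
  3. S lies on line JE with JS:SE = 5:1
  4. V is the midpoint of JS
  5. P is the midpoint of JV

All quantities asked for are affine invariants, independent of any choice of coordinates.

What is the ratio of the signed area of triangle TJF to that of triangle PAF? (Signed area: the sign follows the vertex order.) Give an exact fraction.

[TJF]:[PAF] = 12/35

Choose coordinates J = (0, 0), T = (1, 0), K = (0, 1), E = (2, 3).
1. F is the midpoint of KJ ⇒ F = (0, 1/2)
2. A is the intersection of line FJ and line ET ⇒ A = (0, -3)
3. S lies on line JE with JS:SE = 5:1 ⇒ S = (5/3, 5/2)
4. V is the midpoint of JS ⇒ V = (5/6, 5/4)
5. P is the midpoint of JV ⇒ P = (5/12, 5/8)
2·[TJF] = -1/2, 2·[PAF] = -35/24
[TJF]:[PAF] = -1/2:-35/24 = 12/35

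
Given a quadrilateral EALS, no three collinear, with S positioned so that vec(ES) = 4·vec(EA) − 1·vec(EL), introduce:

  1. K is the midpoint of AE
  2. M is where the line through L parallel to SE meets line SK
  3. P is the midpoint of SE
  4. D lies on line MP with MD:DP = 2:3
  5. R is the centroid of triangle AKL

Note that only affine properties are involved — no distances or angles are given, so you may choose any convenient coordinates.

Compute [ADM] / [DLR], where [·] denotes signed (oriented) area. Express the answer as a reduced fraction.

[ADM]:[DLR] = 66/227

Assign E = (0, 0), A = (1, 0), L = (0, 1), S = (4, -1) — the answer is frame-independent, so this choice is without loss of generality.
1. K is the midpoint of AE ⇒ K = (1/2, 0)
2. M is where the line through L parallel to SE meets line SK ⇒ M = (-24, 7)
3. P is the midpoint of SE ⇒ P = (2, -1/2)
4. D lies on line MP with MD:DP = 2:3 ⇒ D = (-68/5, 4)
5. R is the centroid of triangle AKL ⇒ R = (1/2, 1/3)
2·[ADM] = -11/5, 2·[DLR] = -227/30
[ADM]:[DLR] = -11/5:-227/30 = 66/227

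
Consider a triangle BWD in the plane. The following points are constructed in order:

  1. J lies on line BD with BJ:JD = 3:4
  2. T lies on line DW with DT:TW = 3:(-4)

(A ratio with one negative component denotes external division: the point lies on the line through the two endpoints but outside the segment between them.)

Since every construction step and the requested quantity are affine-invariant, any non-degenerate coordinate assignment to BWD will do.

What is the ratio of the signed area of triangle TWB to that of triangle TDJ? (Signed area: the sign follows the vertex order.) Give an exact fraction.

Choose coordinates B = (0, 0), W = (1, 0), D = (0, 1).
1. J lies on line BD with BJ:JD = 3:4 ⇒ J = (0, 3/7)
2. T lies on line DW with DT:TW = 3:(-4) ⇒ T = (-3, 4)
2·[TWB] = -4, 2·[TDJ] = -12/7
[TWB]:[TDJ] = -4:-12/7 = 7/3

[TWB]:[TDJ] = 7/3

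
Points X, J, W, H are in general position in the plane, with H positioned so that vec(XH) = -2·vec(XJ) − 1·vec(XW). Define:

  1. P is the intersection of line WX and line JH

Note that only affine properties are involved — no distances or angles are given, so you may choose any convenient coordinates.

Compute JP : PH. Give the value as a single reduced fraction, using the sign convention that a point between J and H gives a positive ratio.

Choose coordinates X = (0, 0), J = (1, 0), W = (0, 1), H = (-2, -1).
1. P is the intersection of line WX and line JH ⇒ P = (0, -1/3)
P = J + t·(H−J) with t = 1/3, so JP:PH = t:(1−t) = 1/3:2/3

JP:PH = 1/2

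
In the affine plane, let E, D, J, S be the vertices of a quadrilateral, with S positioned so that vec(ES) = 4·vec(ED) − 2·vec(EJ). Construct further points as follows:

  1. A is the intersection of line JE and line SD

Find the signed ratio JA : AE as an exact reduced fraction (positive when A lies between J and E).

JA:AE = 1/2

Assign E = (0, 0), D = (1, 0), J = (0, 1), S = (4, -2) — the answer is frame-independent, so this choice is without loss of generality.
1. A is the intersection of line JE and line SD ⇒ A = (0, 2/3)
A = J + t·(E−J) with t = 1/3, so JA:AE = t:(1−t) = 1/3:2/3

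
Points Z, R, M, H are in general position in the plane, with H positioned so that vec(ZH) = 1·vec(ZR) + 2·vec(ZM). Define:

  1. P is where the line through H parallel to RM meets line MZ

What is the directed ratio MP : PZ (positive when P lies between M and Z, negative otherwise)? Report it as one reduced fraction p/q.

Set Z = (0, 0), R = (1, 0), M = (0, 1), H = (1, 2); any affine frame gives the same invariant.
1. P is where the line through H parallel to RM meets line MZ ⇒ P = (0, 3)
P = M + t·(Z−M) with t = -2, so MP:PZ = t:(1−t) = -2:3

MP:PZ = -2/3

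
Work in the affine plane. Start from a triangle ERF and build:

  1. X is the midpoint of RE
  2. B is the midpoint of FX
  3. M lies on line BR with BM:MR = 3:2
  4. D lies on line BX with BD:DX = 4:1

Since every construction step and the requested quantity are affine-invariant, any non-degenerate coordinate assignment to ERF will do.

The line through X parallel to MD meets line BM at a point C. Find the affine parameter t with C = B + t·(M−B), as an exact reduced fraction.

Choose coordinates E = (0, 0), R = (1, 0), F = (0, 1).
1. X is the midpoint of RE ⇒ X = (1/2, 0)
2. B is the midpoint of FX ⇒ B = (1/4, 1/2)
3. M lies on line BR with BM:MR = 3:2 ⇒ M = (7/10, 1/5)
4. D lies on line BX with BD:DX = 4:1 ⇒ D = (9/20, 1/10)
through X parallel to MD: direction (-1/4, -1/10); meets BM at C = (13/16, 1/8)
C = B + t·(M−B) with t = 5/4

t = 5/4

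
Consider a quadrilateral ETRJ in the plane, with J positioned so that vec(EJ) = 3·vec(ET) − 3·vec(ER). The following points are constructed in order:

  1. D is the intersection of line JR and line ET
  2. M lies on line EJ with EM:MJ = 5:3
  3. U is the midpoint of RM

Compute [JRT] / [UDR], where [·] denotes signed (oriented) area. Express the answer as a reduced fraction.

Work in coordinates with E = (0, 0), T = (1, 0), R = (0, 1), J = (3, -3).
1. D is the intersection of line JR and line ET ⇒ D = (3/4, 0)
2. M lies on line EJ with EM:MJ = 5:3 ⇒ M = (15/8, -15/8)
3. U is the midpoint of RM ⇒ U = (15/16, -7/16)
2·[JRT] = -1, 2·[UDR] = 9/64
[JRT]:[UDR] = -1:9/64 = -64/9

[JRT]:[UDR] = -64/9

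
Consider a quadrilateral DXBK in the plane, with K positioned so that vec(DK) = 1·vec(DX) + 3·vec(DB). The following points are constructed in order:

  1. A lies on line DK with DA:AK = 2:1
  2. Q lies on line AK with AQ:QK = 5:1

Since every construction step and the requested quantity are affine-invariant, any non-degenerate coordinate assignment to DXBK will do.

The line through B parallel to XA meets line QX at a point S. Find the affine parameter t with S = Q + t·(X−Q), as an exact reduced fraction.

t = 3

Work in coordinates with D = (0, 0), X = (1, 0), B = (0, 1), K = (1, 3).
1. A lies on line DK with DA:AK = 2:1 ⇒ A = (2/3, 2)
2. Q lies on line AK with AQ:QK = 5:1 ⇒ Q = (17/18, 17/6)
through B parallel to XA: direction (-1/3, 2); meets QX at S = (10/9, -17/3)
S = Q + t·(X−Q) with t = 3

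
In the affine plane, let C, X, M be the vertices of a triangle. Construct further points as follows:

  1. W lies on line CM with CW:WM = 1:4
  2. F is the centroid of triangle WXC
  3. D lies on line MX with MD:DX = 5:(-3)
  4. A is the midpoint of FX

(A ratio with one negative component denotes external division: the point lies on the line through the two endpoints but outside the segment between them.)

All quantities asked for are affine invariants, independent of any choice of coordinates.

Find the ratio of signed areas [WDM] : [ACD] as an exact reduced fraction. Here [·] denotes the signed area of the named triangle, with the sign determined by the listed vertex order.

[WDM]:[ACD] = 24/13

Work in coordinates with C = (0, 0), X = (1, 0), M = (0, 1).
1. W lies on line CM with CW:WM = 1:4 ⇒ W = (0, 1/5)
2. F is the centroid of triangle WXC ⇒ F = (1/3, 1/15)
3. D lies on line MX with MD:DX = 5:(-3) ⇒ D = (5/2, -3/2)
4. A is the midpoint of FX ⇒ A = (2/3, 1/30)
2·[WDM] = 2, 2·[ACD] = 13/12
[WDM]:[ACD] = 2:13/12 = 24/13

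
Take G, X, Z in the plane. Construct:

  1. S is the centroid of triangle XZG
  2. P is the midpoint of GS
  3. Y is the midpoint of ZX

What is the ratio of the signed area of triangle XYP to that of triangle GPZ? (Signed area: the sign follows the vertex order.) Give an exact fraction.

[XYP]:[GPZ] = 2

Choose coordinates G = (0, 0), X = (1, 0), Z = (0, 1).
1. S is the centroid of triangle XZG ⇒ S = (1/3, 1/3)
2. P is the midpoint of GS ⇒ P = (1/6, 1/6)
3. Y is the midpoint of ZX ⇒ Y = (1/2, 1/2)
2·[XYP] = 1/3, 2·[GPZ] = 1/6
[XYP]:[GPZ] = 1/3:1/6 = 2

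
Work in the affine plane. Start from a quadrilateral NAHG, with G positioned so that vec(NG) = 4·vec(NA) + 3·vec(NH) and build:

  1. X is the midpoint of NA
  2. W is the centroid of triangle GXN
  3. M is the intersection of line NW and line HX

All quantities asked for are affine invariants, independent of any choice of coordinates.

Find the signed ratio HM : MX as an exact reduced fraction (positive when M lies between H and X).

HM:MX = 3

Assign N = (0, 0), A = (1, 0), H = (0, 1), G = (4, 3) — the answer is frame-independent, so this choice is without loss of generality.
1. X is the midpoint of NA ⇒ X = (1/2, 0)
2. W is the centroid of triangle GXN ⇒ W = (3/2, 1)
3. M is the intersection of line NW and line HX ⇒ M = (3/8, 1/4)
M = H + t·(X−H) with t = 3/4, so HM:MX = t:(1−t) = 3/4:1/4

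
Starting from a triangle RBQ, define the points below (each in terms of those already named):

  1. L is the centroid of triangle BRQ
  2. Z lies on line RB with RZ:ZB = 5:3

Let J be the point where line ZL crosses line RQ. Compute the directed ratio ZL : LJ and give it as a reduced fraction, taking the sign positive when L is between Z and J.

Choose coordinates R = (0, 0), B = (1, 0), Q = (0, 1).
1. L is the centroid of triangle BRQ ⇒ L = (1/3, 1/3)
2. Z lies on line RB with RZ:ZB = 5:3 ⇒ Z = (5/8, 0)
line ZL meets RQ at J = (0, 5/7)
L = Z + t·(J−Z) with t = 7/15, so ZL:LJ = 7/15:8/15

ZL:LJ = 7/8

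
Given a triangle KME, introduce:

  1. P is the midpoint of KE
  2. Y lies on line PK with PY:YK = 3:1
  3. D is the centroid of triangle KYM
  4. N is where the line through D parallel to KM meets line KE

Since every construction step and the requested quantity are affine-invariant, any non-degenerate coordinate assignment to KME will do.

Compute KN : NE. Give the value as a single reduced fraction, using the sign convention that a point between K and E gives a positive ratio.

Set K = (0, 0), M = (1, 0), E = (0, 1); any affine frame gives the same invariant.
1. P is the midpoint of KE ⇒ P = (0, 1/2)
2. Y lies on line PK with PY:YK = 3:1 ⇒ Y = (0, 1/8)
3. D is the centroid of triangle KYM ⇒ D = (1/3, 1/24)
4. N is where the line through D parallel to KM meets line KE ⇒ N = (0, 1/24)
N = K + t·(E−K) with t = 1/24, so KN:NE = t:(1−t) = 1/24:23/24

KN:NE = 1/23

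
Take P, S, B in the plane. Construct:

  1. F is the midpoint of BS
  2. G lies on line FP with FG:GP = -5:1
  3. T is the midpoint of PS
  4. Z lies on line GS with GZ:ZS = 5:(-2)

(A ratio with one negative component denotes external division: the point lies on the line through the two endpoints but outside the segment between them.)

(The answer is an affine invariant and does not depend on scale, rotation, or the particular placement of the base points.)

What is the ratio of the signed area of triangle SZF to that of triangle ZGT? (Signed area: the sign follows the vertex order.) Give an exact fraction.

[SZF]:[ZGT] = -4

Work in coordinates with P = (0, 0), S = (1, 0), B = (0, 1).
1. F is the midpoint of BS ⇒ F = (1/2, 1/2)
2. G lies on line FP with FG:GP = -5:1 ⇒ G = (-1/8, -1/8)
3. T is the midpoint of PS ⇒ T = (1/2, 0)
4. Z lies on line GS with GZ:ZS = 5:(-2) ⇒ Z = (7/4, 1/12)
2·[SZF] = 5/12, 2·[ZGT] = -5/48
[SZF]:[ZGT] = 5/12:-5/48 = -4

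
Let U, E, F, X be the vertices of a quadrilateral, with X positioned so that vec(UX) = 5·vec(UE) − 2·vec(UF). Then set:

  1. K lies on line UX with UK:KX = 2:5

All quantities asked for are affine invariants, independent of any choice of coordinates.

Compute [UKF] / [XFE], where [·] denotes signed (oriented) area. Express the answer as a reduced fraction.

Assign U = (0, 0), E = (1, 0), F = (0, 1), X = (5, -2) — the answer is frame-independent, so this choice is without loss of generality.
1. K lies on line UX with UK:KX = 2:5 ⇒ K = (10/7, -4/7)
2·[UKF] = 10/7, 2·[XFE] = 2
[UKF]:[XFE] = 10/7:2 = 5/7

[UKF]:[XFE] = 5/7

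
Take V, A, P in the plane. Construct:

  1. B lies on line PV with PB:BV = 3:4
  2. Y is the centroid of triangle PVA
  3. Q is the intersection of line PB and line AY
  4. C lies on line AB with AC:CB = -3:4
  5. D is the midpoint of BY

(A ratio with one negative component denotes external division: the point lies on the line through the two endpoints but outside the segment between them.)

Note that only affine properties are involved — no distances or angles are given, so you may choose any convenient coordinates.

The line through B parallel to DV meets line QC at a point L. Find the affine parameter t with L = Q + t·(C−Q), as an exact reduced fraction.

Choose coordinates V = (0, 0), A = (1, 0), P = (0, 1).
1. B lies on line PV with PB:BV = 3:4 ⇒ B = (0, 4/7)
2. Y is the centroid of triangle PVA ⇒ Y = (1/3, 1/3)
3. Q is the intersection of line PB and line AY ⇒ Q = (0, 1/2)
4. C lies on line AB with AC:CB = -3:4 ⇒ C = (4, -12/7)
5. D is the midpoint of BY ⇒ D = (1/6, 19/42)
through B parallel to DV: direction (-1/6, -19/42); meets QC at L = (-4/183, 656/1281)
L = Q + t·(C−Q) with t = -1/183

t = -1/183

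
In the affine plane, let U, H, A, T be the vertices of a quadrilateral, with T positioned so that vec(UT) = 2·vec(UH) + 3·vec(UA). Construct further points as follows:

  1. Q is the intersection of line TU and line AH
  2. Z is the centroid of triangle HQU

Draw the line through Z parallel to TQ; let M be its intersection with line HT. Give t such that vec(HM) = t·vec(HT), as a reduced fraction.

Assign U = (0, 0), H = (1, 0), A = (0, 1), T = (2, 3) — the answer is frame-independent, so this choice is without loss of generality.
1. Q is the intersection of line TU and line AH ⇒ Q = (2/5, 3/5)
2. Z is the centroid of triangle HQU ⇒ Z = (7/15, 1/5)
through Z parallel to TQ: direction (-8/5, -12/5); meets HT at M = (5/3, 2)
M = H + t·(T−H) with t = 2/3

t = 2/3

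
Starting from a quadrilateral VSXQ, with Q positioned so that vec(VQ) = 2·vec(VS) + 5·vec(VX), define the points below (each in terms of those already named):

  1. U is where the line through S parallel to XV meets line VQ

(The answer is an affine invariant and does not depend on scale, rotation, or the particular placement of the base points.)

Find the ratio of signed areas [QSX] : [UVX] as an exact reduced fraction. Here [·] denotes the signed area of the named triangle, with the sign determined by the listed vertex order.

Work in coordinates with V = (0, 0), S = (1, 0), X = (0, 1), Q = (2, 5).
1. U is where the line through S parallel to XV meets line VQ ⇒ U = (1, 5/2)
2·[QSX] = -6, 2·[UVX] = -1
[QSX]:[UVX] = -6:-1 = 6

[QSX]:[UVX] = 6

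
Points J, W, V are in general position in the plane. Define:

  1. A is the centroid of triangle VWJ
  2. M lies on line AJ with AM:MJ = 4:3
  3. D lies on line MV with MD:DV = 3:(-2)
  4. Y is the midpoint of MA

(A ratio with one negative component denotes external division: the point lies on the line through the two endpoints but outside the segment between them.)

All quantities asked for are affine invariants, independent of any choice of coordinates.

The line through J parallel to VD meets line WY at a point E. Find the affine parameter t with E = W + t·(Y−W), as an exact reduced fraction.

Choose coordinates J = (0, 0), W = (1, 0), V = (0, 1).
1. A is the centroid of triangle VWJ ⇒ A = (1/3, 1/3)
2. M lies on line AJ with AM:MJ = 4:3 ⇒ M = (1/7, 1/7)
3. D lies on line MV with MD:DV = 3:(-2) ⇒ D = (-2/7, 19/7)
4. Y is the midpoint of MA ⇒ Y = (5/21, 5/21)
through J parallel to VD: direction (-2/7, 12/7); meets WY at E = (-5/91, 30/91)
E = W + t·(Y−W) with t = 18/13

t = 18/13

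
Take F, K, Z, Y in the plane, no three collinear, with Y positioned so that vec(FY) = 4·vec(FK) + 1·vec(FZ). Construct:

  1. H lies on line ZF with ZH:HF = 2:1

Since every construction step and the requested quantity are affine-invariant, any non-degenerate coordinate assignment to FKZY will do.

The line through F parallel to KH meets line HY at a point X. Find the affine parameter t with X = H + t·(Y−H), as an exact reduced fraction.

t = -1/6

Set F = (0, 0), K = (1, 0), Z = (0, 1), Y = (4, 1); any affine frame gives the same invariant.
1. H lies on line ZF with ZH:HF = 2:1 ⇒ H = (0, 1/3)
through F parallel to KH: direction (-1, 1/3); meets HY at X = (-2/3, 2/9)
X = H + t·(Y−H) with t = -1/6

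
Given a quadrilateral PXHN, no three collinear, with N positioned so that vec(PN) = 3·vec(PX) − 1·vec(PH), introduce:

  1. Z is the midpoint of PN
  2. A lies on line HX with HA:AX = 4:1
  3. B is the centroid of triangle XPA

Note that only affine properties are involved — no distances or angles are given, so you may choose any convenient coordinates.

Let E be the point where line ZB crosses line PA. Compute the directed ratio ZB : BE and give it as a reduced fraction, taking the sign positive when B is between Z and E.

Work in coordinates with P = (0, 0), X = (1, 0), H = (0, 1), N = (3, -1).
1. Z is the midpoint of PN ⇒ Z = (3/2, -1/2)
2. A lies on line HX with HA:AX = 4:1 ⇒ A = (4/5, 1/5)
3. B is the centroid of triangle XPA ⇒ B = (3/5, 1/15)
line ZB meets PA at E = (48/95, 12/95)
B = Z + t·(E−Z) with t = 19/21, so ZB:BE = 19/21:2/21

ZB:BE = 19/2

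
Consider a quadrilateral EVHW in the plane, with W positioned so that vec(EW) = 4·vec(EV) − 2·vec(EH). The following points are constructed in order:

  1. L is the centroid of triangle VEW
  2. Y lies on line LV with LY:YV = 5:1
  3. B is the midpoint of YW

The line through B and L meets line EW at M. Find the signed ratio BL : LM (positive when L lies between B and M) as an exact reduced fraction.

Choose coordinates E = (0, 0), V = (1, 0), H = (0, 1), W = (4, -2).
1. L is the centroid of triangle VEW ⇒ L = (5/3, -2/3)
2. Y lies on line LV with LY:YV = 5:1 ⇒ Y = (10/9, -1/9)
3. B is the midpoint of YW ⇒ B = (23/9, -19/18)
line BL meets EW at M = (-1, 1/2)
L = B + t·(M−B) with t = 1/4, so BL:LM = 1/4:3/4

BL:LM = 1/3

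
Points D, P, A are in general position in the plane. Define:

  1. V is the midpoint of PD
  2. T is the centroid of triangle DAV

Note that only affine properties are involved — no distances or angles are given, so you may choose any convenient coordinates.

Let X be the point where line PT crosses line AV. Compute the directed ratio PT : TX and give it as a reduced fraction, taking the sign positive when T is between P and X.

PT:TX = -4

Assign D = (0, 0), P = (1, 0), A = (0, 1) — the answer is frame-independent, so this choice is without loss of generality.
1. V is the midpoint of PD ⇒ V = (1/2, 0)
2. T is the centroid of triangle DAV ⇒ T = (1/6, 1/3)
line PT meets AV at X = (3/8, 1/4)
T = P + t·(X−P) with t = 4/3, so PT:TX = 4/3:-1/3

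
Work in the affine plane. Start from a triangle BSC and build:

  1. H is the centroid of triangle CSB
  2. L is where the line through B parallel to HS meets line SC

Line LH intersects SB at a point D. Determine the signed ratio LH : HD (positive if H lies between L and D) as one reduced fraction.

Choose coordinates B = (0, 0), S = (1, 0), C = (0, 1).
1. H is the centroid of triangle CSB ⇒ H = (1/3, 1/3)
2. L is where the line through B parallel to HS meets line SC ⇒ L = (2, -1)
line LH meets SB at D = (3/4, 0)
H = L + t·(D−L) with t = 4/3, so LH:HD = 4/3:-1/3

LH:HD = -4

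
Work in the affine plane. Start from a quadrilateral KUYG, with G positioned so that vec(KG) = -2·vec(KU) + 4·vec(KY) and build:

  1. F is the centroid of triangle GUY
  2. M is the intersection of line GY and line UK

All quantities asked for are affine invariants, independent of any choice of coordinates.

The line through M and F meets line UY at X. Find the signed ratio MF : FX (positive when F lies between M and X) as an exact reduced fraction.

Set K = (0, 0), U = (1, 0), Y = (0, 1), G = (-2, 4); any affine frame gives the same invariant.
1. F is the centroid of triangle GUY ⇒ F = (-1/3, 5/3)
2. M is the intersection of line GY and line UK ⇒ M = (2/3, 0)
line MF meets UY at X = (1/6, 5/6)
F = M + t·(X−M) with t = 2, so MF:FX = 2:-1

MF:FX = -2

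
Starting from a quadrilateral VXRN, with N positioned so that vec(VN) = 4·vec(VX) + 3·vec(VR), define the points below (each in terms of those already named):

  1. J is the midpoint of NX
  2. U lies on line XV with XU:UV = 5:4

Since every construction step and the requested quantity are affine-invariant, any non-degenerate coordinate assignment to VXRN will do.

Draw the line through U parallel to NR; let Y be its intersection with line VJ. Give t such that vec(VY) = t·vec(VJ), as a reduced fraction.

t = -8/9

Choose coordinates V = (0, 0), X = (1, 0), R = (0, 1), N = (4, 3).
1. J is the midpoint of NX ⇒ J = (5/2, 3/2)
2. U lies on line XV with XU:UV = 5:4 ⇒ U = (4/9, 0)
through U parallel to NR: direction (-4, -2); meets VJ at Y = (-20/9, -4/3)
Y = V + t·(J−V) with t = -8/9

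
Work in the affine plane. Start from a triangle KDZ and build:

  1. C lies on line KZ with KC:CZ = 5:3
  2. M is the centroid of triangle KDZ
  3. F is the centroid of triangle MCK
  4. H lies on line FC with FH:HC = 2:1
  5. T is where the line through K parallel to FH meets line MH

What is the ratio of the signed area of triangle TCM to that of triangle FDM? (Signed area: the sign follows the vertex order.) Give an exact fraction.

[TCM]:[FDM] = -5/9

Choose coordinates K = (0, 0), D = (1, 0), Z = (0, 1).
1. C lies on line KZ with KC:CZ = 5:3 ⇒ C = (0, 5/8)
2. M is the centroid of triangle KDZ ⇒ M = (1/3, 1/3)
3. F is the centroid of triangle MCK ⇒ F = (1/9, 23/72)
4. H lies on line FC with FH:HC = 2:1 ⇒ H = (1/27, 113/216)
5. T is where the line through K parallel to FH meets line MH ⇒ T = (-7/27, 77/108)
2·[TCM] = -5/108, 2·[FDM] = 1/12
[TCM]:[FDM] = -5/108:1/12 = -5/9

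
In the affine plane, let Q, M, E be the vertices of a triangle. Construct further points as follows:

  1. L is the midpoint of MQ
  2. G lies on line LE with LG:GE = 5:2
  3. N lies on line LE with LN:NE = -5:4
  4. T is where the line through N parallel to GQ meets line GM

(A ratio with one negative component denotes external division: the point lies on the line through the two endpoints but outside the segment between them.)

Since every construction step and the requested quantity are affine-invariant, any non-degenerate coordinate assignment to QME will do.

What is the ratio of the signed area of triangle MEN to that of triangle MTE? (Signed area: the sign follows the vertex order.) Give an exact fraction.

Choose coordinates Q = (0, 0), M = (1, 0), E = (0, 1).
1. L is the midpoint of MQ ⇒ L = (1/2, 0)
2. G lies on line LE with LG:GE = 5:2 ⇒ G = (1/7, 5/7)
3. N lies on line LE with LN:NE = -5:4 ⇒ N = (-2, 5)
4. T is where the line through N parallel to GQ meets line GM ⇒ T = (-17/7, 20/7)
2·[MEN] = -2, 2·[MTE] = -4/7
[MEN]:[MTE] = -2:-4/7 = 7/2

[MEN]:[MTE] = 7/2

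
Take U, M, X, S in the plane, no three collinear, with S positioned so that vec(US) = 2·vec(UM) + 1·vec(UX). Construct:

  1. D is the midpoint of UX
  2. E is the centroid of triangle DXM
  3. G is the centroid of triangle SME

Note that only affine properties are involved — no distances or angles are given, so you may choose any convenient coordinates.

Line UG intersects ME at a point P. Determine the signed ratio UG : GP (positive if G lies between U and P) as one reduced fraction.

Work in coordinates with U = (0, 0), M = (1, 0), X = (0, 1), S = (2, 1).
1. D is the midpoint of UX ⇒ D = (0, 1/2)
2. E is the centroid of triangle DXM ⇒ E = (1/3, 1/2)
3. G is the centroid of triangle SME ⇒ G = (10/9, 1/2)
line UG meets ME at P = (5/8, 9/32)
G = U + t·(P−U) with t = 16/9, so UG:GP = 16/9:-7/9

UG:GP = -16/7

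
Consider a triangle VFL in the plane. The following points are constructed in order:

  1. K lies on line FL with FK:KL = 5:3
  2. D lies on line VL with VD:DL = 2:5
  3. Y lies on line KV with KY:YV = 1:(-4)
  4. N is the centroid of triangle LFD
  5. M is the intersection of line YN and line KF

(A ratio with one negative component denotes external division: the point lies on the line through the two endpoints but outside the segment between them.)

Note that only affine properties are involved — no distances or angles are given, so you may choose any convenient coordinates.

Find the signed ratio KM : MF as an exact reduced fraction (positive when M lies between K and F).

Work in coordinates with V = (0, 0), F = (1, 0), L = (0, 1).
1. K lies on line FL with FK:KL = 5:3 ⇒ K = (3/8, 5/8)
2. D lies on line VL with VD:DL = 2:5 ⇒ D = (0, 2/7)
3. Y lies on line KV with KY:YV = 1:(-4) ⇒ Y = (1/2, 5/6)
4. N is the centroid of triangle LFD ⇒ N = (1/3, 3/7)
5. M is the intersection of line YN and line KF ⇒ M = (29/72, 43/72)
M = K + t·(F−K) with t = 2/45, so KM:MF = t:(1−t) = 2/45:43/45

KM:MF = 2/43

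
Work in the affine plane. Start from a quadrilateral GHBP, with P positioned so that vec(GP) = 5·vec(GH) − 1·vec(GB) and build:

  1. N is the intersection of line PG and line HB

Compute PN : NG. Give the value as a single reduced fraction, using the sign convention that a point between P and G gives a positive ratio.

PN:NG = 3

Work in coordinates with G = (0, 0), H = (1, 0), B = (0, 1), P = (5, -1).
1. N is the intersection of line PG and line HB ⇒ N = (5/4, -1/4)
N = P + t·(G−P) with t = 3/4, so PN:NG = t:(1−t) = 3/4:1/4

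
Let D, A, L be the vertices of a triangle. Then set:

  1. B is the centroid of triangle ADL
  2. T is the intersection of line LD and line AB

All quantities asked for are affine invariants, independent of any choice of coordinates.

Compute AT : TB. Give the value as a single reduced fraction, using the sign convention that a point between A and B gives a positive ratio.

AT:TB = -3

Choose coordinates D = (0, 0), A = (1, 0), L = (0, 1).
1. B is the centroid of triangle ADL ⇒ B = (1/3, 1/3)
2. T is the intersection of line LD and line AB ⇒ T = (0, 1/2)
T = A + t·(B−A) with t = 3/2, so AT:TB = t:(1−t) = 3/2:-1/2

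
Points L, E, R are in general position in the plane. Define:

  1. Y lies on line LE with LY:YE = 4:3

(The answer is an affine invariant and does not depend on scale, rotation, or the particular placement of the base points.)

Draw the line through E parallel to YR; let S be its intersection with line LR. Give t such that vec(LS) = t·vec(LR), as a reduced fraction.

t = 7/4

Assign L = (0, 0), E = (1, 0), R = (0, 1) — the answer is frame-independent, so this choice is without loss of generality.
1. Y lies on line LE with LY:YE = 4:3 ⇒ Y = (4/7, 0)
through E parallel to YR: direction (-4/7, 1); meets LR at S = (0, 7/4)
S = L + t·(R−L) with t = 7/4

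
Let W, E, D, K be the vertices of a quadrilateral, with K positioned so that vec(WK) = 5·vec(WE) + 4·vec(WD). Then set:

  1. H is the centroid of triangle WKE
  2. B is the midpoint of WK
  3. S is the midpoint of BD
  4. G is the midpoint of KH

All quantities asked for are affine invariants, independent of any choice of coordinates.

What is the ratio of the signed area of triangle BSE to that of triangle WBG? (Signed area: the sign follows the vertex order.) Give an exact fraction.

Assign W = (0, 0), E = (1, 0), D = (0, 1), K = (5, 4) — the answer is frame-independent, so this choice is without loss of generality.
1. H is the centroid of triangle WKE ⇒ H = (2, 4/3)
2. B is the midpoint of WK ⇒ B = (5/2, 2)
3. S is the midpoint of BD ⇒ S = (5/4, 3/2)
4. G is the midpoint of KH ⇒ G = (7/2, 8/3)
2·[BSE] = 7/4, 2·[WBG] = -1/3
[BSE]:[WBG] = 7/4:-1/3 = -21/4

[BSE]:[WBG] = -21/4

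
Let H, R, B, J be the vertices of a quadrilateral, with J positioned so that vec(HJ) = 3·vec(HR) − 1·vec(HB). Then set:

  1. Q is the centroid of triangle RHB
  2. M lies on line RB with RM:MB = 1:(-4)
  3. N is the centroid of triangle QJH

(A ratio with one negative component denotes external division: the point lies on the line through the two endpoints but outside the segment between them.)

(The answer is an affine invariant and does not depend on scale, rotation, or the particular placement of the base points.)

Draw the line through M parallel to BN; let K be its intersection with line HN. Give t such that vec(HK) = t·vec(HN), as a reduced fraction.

Work in coordinates with H = (0, 0), R = (1, 0), B = (0, 1), J = (3, -1).
1. Q is the centroid of triangle RHB ⇒ Q = (1/3, 1/3)
2. M lies on line RB with RM:MB = 1:(-4) ⇒ M = (4/3, -1/3)
3. N is the centroid of triangle QJH ⇒ N = (10/9, -2/9)
through M parallel to BN: direction (10/9, -11/9); meets HN at K = (34/27, -34/135)
K = H + t·(N−H) with t = 17/15

t = 17/15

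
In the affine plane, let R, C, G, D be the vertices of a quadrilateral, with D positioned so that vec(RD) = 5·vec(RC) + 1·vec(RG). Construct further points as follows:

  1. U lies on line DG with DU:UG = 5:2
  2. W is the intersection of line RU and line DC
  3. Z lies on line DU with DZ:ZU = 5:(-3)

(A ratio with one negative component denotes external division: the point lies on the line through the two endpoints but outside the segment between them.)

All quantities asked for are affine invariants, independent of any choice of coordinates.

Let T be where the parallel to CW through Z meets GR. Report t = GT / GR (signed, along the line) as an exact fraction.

Set R = (0, 0), C = (1, 0), G = (0, 1), D = (5, 1); any affine frame gives the same invariant.
1. U lies on line DG with DU:UG = 5:2 ⇒ U = (10/7, 1)
2. W is the intersection of line RU and line DC ⇒ W = (-5/9, -7/18)
3. Z lies on line DU with DZ:ZU = 5:(-3) ⇒ Z = (-55/14, 1)
through Z parallel to CW: direction (-14/9, -7/18); meets GR at T = (0, 111/56)
T = G + t·(R−G) with t = -55/56

t = -55/56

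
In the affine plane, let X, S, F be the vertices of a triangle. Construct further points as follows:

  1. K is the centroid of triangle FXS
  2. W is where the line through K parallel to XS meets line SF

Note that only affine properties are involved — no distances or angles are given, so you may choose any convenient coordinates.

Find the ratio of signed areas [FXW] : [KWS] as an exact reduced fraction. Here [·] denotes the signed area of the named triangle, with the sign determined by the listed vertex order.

Choose coordinates X = (0, 0), S = (1, 0), F = (0, 1).
1. K is the centroid of triangle FXS ⇒ K = (1/3, 1/3)
2. W is where the line through K parallel to XS meets line SF ⇒ W = (2/3, 1/3)
2·[FXW] = 2/3, 2·[KWS] = -1/9
[FXW]:[KWS] = 2/3:-1/9 = -6

[FXW]:[KWS] = -6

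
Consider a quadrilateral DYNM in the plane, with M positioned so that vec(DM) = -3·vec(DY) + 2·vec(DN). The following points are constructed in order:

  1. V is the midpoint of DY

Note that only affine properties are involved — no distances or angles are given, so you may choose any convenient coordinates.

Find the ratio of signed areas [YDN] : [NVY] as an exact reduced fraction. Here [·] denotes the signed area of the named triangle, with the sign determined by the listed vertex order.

[YDN]:[NVY] = -2

Assign D = (0, 0), Y = (1, 0), N = (0, 1), M = (-3, 2) — the answer is frame-independent, so this choice is without loss of generality.
1. V is the midpoint of DY ⇒ V = (1/2, 0)
2·[YDN] = -1, 2·[NVY] = 1/2
[YDN]:[NVY] = -1:1/2 = -2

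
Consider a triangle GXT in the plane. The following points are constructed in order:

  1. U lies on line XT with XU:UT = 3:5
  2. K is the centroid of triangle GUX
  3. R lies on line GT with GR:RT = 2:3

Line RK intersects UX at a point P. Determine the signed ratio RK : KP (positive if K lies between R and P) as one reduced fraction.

Assign G = (0, 0), X = (1, 0), T = (0, 1) — the answer is frame-independent, so this choice is without loss of generality.
1. U lies on line XT with XU:UT = 3:5 ⇒ U = (5/8, 3/8)
2. K is the centroid of triangle GUX ⇒ K = (13/24, 1/8)
3. R lies on line GT with GR:RT = 2:3 ⇒ R = (0, 2/5)
line RK meets UX at P = (39/32, -7/32)
K = R + t·(P−R) with t = 4/9, so RK:KP = 4/9:5/9

RK:KP = 4/5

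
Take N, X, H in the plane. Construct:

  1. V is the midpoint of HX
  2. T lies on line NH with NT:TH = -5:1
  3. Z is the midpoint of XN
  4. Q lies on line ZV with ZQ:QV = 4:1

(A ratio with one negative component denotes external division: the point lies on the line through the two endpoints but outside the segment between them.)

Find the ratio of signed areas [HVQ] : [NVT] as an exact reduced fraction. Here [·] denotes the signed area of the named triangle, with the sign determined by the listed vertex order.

[HVQ]:[NVT] = -2/25

Assign N = (0, 0), X = (1, 0), H = (0, 1) — the answer is frame-independent, so this choice is without loss of generality.
1. V is the midpoint of HX ⇒ V = (1/2, 1/2)
2. T lies on line NH with NT:TH = -5:1 ⇒ T = (0, 5/4)
3. Z is the midpoint of XN ⇒ Z = (1/2, 0)
4. Q lies on line ZV with ZQ:QV = 4:1 ⇒ Q = (1/2, 2/5)
2·[HVQ] = -1/20, 2·[NVT] = 5/8
[HVQ]:[NVT] = -1/20:5/8 = -2/25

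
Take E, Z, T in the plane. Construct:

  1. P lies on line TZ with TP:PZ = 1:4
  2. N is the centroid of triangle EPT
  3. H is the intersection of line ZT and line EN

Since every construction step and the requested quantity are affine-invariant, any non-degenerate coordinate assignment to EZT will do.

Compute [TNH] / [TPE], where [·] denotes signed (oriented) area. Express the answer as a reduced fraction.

[TNH]:[TPE] = -1/6

Assign E = (0, 0), Z = (1, 0), T = (0, 1) — the answer is frame-independent, so this choice is without loss of generality.
1. P lies on line TZ with TP:PZ = 1:4 ⇒ P = (1/5, 4/5)
2. N is the centroid of triangle EPT ⇒ N = (1/15, 3/5)
3. H is the intersection of line ZT and line EN ⇒ H = (1/10, 9/10)
2·[TNH] = 1/30, 2·[TPE] = -1/5
[TNH]:[TPE] = 1/30:-1/5 = -1/6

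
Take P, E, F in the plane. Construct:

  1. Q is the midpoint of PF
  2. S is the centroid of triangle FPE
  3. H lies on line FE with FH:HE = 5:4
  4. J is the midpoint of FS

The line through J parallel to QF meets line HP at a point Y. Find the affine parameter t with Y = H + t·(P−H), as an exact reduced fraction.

t = 7/10

Assign P = (0, 0), E = (1, 0), F = (0, 1) — the answer is frame-independent, so this choice is without loss of generality.
1. Q is the midpoint of PF ⇒ Q = (0, 1/2)
2. S is the centroid of triangle FPE ⇒ S = (1/3, 1/3)
3. H lies on line FE with FH:HE = 5:4 ⇒ H = (5/9, 4/9)
4. J is the midpoint of FS ⇒ J = (1/6, 2/3)
through J parallel to QF: direction (0, 1/2); meets HP at Y = (1/6, 2/15)
Y = H + t·(P−H) with t = 7/10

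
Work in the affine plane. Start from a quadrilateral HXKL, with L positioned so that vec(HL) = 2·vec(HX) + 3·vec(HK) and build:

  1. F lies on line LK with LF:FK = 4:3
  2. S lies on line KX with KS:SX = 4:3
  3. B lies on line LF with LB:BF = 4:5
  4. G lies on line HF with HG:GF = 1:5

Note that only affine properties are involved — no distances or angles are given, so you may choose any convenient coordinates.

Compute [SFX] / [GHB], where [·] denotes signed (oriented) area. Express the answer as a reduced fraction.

[SFX]:[GHB] = -243/35

Choose coordinates H = (0, 0), X = (1, 0), K = (0, 1), L = (2, 3).
1. F lies on line LK with LF:FK = 4:3 ⇒ F = (6/7, 13/7)
2. S lies on line KX with KS:SX = 4:3 ⇒ S = (4/7, 3/7)
3. B lies on line LF with LB:BF = 4:5 ⇒ B = (94/63, 157/63)
4. G lies on line HF with HG:GF = 1:5 ⇒ G = (1/7, 13/42)
2·[SFX] = -36/49, 2·[GHB] = 20/189
[SFX]:[GHB] = -36/49:20/189 = -243/35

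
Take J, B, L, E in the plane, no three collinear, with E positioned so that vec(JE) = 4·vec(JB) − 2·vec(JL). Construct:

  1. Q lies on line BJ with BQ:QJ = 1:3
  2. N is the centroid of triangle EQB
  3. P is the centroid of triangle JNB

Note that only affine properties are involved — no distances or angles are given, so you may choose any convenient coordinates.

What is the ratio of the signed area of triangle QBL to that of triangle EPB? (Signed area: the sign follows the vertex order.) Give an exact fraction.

Work in coordinates with J = (0, 0), B = (1, 0), L = (0, 1), E = (4, -2).
1. Q lies on line BJ with BQ:QJ = 1:3 ⇒ Q = (3/4, 0)
2. N is the centroid of triangle EQB ⇒ N = (23/12, -2/3)
3. P is the centroid of triangle JNB ⇒ P = (35/36, -2/9)
2·[QBL] = 1/4, 2·[EPB] = -13/18
[QBL]:[EPB] = 1/4:-13/18 = -9/26

[QBL]:[EPB] = -9/26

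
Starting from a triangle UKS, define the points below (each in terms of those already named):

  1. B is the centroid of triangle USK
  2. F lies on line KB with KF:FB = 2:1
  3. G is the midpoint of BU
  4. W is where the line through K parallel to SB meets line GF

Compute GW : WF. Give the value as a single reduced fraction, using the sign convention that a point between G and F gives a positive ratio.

Set U = (0, 0), K = (1, 0), S = (0, 1); any affine frame gives the same invariant.
1. B is the centroid of triangle USK ⇒ B = (1/3, 1/3)
2. F lies on line KB with KF:FB = 2:1 ⇒ F = (5/9, 2/9)
3. G is the midpoint of BU ⇒ G = (1/6, 1/6)
4. W is where the line through K parallel to SB meets line GF ⇒ W = (13/15, 4/15)
W = G + t·(F−G) with t = 9/5, so GW:WF = t:(1−t) = 9/5:-4/5

GW:WF = -9/4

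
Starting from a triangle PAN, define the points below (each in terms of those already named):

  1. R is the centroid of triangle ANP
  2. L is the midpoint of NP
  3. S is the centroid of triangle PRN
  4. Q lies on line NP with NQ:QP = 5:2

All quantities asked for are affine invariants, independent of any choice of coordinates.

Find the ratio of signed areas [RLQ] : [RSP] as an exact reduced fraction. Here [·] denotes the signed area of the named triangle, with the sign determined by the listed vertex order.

Assign P = (0, 0), A = (1, 0), N = (0, 1) — the answer is frame-independent, so this choice is without loss of generality.
1. R is the centroid of triangle ANP ⇒ R = (1/3, 1/3)
2. L is the midpoint of NP ⇒ L = (0, 1/2)
3. S is the centroid of triangle PRN ⇒ S = (1/9, 4/9)
4. Q lies on line NP with NQ:QP = 5:2 ⇒ Q = (0, 2/7)
2·[RLQ] = 1/14, 2·[RSP] = 1/9
[RLQ]:[RSP] = 1/14:1/9 = 9/14

[RLQ]:[RSP] = 9/14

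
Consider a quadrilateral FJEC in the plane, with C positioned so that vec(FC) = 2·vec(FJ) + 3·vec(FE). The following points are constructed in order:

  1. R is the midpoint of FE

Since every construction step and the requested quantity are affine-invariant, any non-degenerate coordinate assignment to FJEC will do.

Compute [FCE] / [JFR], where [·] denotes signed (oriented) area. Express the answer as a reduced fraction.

[FCE]:[JFR] = -4

Choose coordinates F = (0, 0), J = (1, 0), E = (0, 1), C = (2, 3).
1. R is the midpoint of FE ⇒ R = (0, 1/2)
2·[FCE] = 2, 2·[JFR] = -1/2
[FCE]:[JFR] = 2:-1/2 = -4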